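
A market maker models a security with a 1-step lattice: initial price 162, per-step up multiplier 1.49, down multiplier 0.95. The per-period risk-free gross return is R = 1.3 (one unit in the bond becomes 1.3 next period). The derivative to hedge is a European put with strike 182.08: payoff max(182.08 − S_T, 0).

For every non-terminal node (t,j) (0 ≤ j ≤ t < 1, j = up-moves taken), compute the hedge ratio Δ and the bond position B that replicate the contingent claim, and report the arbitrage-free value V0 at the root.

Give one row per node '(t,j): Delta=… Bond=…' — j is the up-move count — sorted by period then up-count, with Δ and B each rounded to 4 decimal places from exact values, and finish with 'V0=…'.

(0,0): Delta=-0.3221 Bond=59.8123
V0=7.6271

Since d<R<u, set p* = (R−d)/(u−d) = 0.6481; price each node as the discounted p*-expectation of its children.
Terminal values V(1,·): V(1,0)=28.1800, V(1,1)=0.0000
  t=0,j=0: stock 162.0000 → up 241.3800 (V=0.0000), down 153.9000 (V=28.1800). Price 7.6271; hedge Δ=-0.3221, bond B=59.8123.
Self-financing check: at every node Δ·S+B equals the discounted successor values.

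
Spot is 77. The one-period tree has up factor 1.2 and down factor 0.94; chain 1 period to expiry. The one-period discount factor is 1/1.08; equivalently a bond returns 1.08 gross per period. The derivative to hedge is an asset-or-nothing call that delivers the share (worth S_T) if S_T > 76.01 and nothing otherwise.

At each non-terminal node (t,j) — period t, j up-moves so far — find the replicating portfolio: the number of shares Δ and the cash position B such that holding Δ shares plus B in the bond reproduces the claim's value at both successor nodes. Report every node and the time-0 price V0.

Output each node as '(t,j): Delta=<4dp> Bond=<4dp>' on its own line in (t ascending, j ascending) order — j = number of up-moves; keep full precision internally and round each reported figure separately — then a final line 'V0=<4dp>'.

Risk-neutral probability p* = (R−d)/(u−d) = (1.08−0.94)/(1.2−0.94) = 0.5385.
At expiry t=1: V(1,0)=0.0000, V(1,1)=92.4000
Node (0,0) S=77.0000: V=(p*·92.4000+(1−p*)·0.0000)/1.08=46.0684; Δ=(92.4000−0.0000)/(92.4000−72.3800)=4.6154; B=V−Δ·S=-309.3162
Self-financing check: at every node Δ·S+B equals the discounted successor values.

(0,0): Delta=4.6154 Bond=-309.3162
V0=46.0684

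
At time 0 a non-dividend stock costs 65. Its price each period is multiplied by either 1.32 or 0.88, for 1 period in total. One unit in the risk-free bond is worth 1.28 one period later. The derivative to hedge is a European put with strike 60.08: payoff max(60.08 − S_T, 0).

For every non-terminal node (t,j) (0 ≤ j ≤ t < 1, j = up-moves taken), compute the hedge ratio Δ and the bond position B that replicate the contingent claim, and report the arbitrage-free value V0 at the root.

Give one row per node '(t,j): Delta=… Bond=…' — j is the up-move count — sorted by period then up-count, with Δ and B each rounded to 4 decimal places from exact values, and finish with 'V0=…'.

(0,0): Delta=-0.1007 Bond=6.7500
V0=0.2045

Since d<R<u, set p* = (R−d)/(u−d) = 0.9091; price each node as the discounted p*-expectation of its children.
At expiry t=1: V(1,0)=2.8800, V(1,1)=0.0000
  t=0,j=0: stock 65.0000 → up 85.8000 (V=0.0000), down 57.2000 (V=2.8800). Price 0.2045; hedge Δ=-0.1007, bond B=6.7500.
The time-0 hedge costs 0.2045, which is the no-arbitrage price.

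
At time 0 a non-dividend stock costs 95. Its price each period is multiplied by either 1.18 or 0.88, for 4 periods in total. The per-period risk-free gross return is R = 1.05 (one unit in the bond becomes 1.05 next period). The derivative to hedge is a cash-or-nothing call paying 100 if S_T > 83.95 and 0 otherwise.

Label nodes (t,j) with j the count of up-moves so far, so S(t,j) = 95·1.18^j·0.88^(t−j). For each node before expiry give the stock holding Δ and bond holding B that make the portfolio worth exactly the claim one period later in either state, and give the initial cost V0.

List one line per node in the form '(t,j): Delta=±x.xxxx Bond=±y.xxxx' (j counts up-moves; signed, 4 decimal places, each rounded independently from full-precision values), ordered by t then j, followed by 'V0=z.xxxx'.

Since d<R<u, set p* = (R−d)/(u−d) = 0.5667; price each node as the discounted p*-expectation of its children.
Terminal values V(4,·): V(4,0)=0.0000, V(4,1)=0.0000, V(4,2)=100.0000, V(4,3)=100.0000, V(4,4)=100.0000
(3,0): S=64.7398. Δ = (V_up−V_dn)/(S_up−S_dn) = (0.0000−0.0000)/(76.3930−56.9711) = 0.0000. V = [p*·0.0000 + (1−p*)·0.0000]/1.05 = 0.0000. B = V − Δ·S = 0.0000.
(3,1): S=86.8102. Δ = (V_up−V_dn)/(S_up−S_dn) = (100.0000−0.0000)/(102.4361−76.3930) = 3.8398. V = [p*·100.0000 + (1−p*)·0.0000]/1.05 = 53.9683. B = V − Δ·S = -279.3651.
(3,2): S=116.4046. Δ = (V_up−V_dn)/(S_up−S_dn) = (100.0000−100.0000)/(137.3575−102.4361) = 0.0000. V = [p*·100.0000 + (1−p*)·100.0000]/1.05 = 95.2381. B = V − Δ·S = 95.2381.
(3,3): S=156.0880. Δ = (V_up−V_dn)/(S_up−S_dn) = (100.0000−100.0000)/(184.1839−137.3575) = 0.0000. V = [p*·100.0000 + (1−p*)·100.0000]/1.05 = 95.2381. B = V − Δ·S = 95.2381.
(2,0): S=73.5680. Δ = (V_up−V_dn)/(S_up−S_dn) = (53.9683−0.0000)/(86.8102−64.7398) = 2.4453. V = [p*·53.9683 + (1−p*)·0.0000]/1.05 = 29.1257. B = V − Δ·S = -150.7685.
(2,1): S=98.6480. Δ = (V_up−V_dn)/(S_up−S_dn) = (95.2381−53.9683)/(116.4046−86.8102) = 1.3945. V = [p*·95.2381 + (1−p*)·53.9683]/1.05 = 73.6709. B = V − Δ·S = -63.8952.
(2,2): S=132.2780. Δ = (V_up−V_dn)/(S_up−S_dn) = (95.2381−95.2381)/(156.0880−116.4046) = 0.0000. V = [p*·95.2381 + (1−p*)·95.2381]/1.05 = 90.7029. B = V − Δ·S = 90.7029.
(1,0): S=83.6000. Δ = (V_up−V_dn)/(S_up−S_dn) = (73.6709−29.1257)/(98.6480−73.5680) = 1.7761. V = [p*·73.6709 + (1−p*)·29.1257]/1.05 = 51.7791. B = V − Δ·S = -96.7050.
(1,1): S=112.1000. Δ = (V_up−V_dn)/(S_up−S_dn) = (90.7029−73.6709)/(132.2780−98.6480) = 0.5065. V = [p*·90.7029 + (1−p*)·73.6709]/1.05 = 79.3547. B = V − Δ·S = 22.5814.
(0,0): S=95.0000. Δ = (V_up−V_dn)/(S_up−S_dn) = (79.3547−51.7791)/(112.1000−83.6000) = 0.9676. V = [p*·79.3547 + (1−p*)·51.7791]/1.05 = 64.1955. B = V − Δ·S = -27.7232.
Self-financing check: at every node Δ·S+B equals the discounted successor values.

(0,0): Delta=0.9676 Bond=-27.7232
(1,0): Delta=1.7761 Bond=-96.7050
(1,1): Delta=0.5065 Bond=22.5814
(2,0): Delta=2.4453 Bond=-150.7685
(2,1): Delta=1.3945 Bond=-63.8952
(2,2): Delta=0.0000 Bond=90.7029
(3,0): Delta=0.0000 Bond=0.0000
(3,1): Delta=3.8398 Bond=-279.3651
(3,2): Delta=0.0000 Bond=95.2381
(3,3): Delta=0.0000 Bond=95.2381
V0=64.1955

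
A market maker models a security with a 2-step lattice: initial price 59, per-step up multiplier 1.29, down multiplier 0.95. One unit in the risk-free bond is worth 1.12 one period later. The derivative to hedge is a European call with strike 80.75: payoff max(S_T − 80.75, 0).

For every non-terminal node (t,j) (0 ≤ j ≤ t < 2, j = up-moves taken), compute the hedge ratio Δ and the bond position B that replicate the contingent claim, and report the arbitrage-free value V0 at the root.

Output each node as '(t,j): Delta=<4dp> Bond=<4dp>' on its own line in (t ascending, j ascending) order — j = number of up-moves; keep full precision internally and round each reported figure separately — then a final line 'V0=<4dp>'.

The replicating-portfolio and risk-neutral prices coincide; use p* = (1.12−0.95)/(1.29−0.95) = 0.5000 for the latter.
Terminal payoffs: V(2,0)=0.0000, V(2,1)=0.0000, V(2,2)=17.4319
Node (1,0) S=56.0500: V=(p*·0.0000+(1−p*)·0.0000)/1.12=0.0000; Δ=(0.0000−0.0000)/(72.3045−53.2475)=0.0000; B=V−Δ·S=0.0000
Node (1,1) S=76.1100: V=(p*·17.4319+(1−p*)·0.0000)/1.12=7.7821; Δ=(17.4319−0.0000)/(98.1819−72.3045)=0.6736; B=V−Δ·S=-43.4882
Node (0,0) S=59.0000: V=(p*·7.7821+(1−p*)·0.0000)/1.12=3.4742; Δ=(7.7821−0.0000)/(76.1100−56.0500)=0.3879; B=V−Δ·S=-19.4144
Self-financing check: at every node Δ·S+B equals the discounted successor values.

(0,0): Delta=0.3879 Bond=-19.4144
(1,0): Delta=0.0000 Bond=0.0000
(1,1): Delta=0.6736 Bond=-43.4882
V0=3.4742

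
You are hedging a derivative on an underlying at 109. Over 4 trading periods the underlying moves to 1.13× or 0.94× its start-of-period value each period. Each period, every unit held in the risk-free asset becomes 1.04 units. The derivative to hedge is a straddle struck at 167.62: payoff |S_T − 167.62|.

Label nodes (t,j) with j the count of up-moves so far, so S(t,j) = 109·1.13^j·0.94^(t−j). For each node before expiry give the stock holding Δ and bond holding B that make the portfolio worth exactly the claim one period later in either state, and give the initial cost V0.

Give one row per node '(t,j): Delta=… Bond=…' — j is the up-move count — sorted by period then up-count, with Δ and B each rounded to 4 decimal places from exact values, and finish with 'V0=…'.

The replicating-portfolio and risk-neutral prices coincide; use p* = (1.04−0.94)/(1.13−0.94) = 0.5263 for the latter.
Payoff layer (t=4): V(4,0)=82.5184, V(4,1)=65.3170, V(4,2)=44.6387, V(4,3)=19.7808, V(4,4)=10.1016
  t=3,j=0: stock 90.5337 → up 102.3030 (V=65.3170), down 85.1016 (V=82.5184). Price 70.6394; hedge Δ=-1.0000, bond B=161.1731.
  t=3,j=1: stock 108.8330 → up 122.9813 (V=44.6387), down 102.3030 (V=65.3170). Price 52.3401; hedge Δ=-1.0000, bond B=161.1731.
  t=3,j=2: stock 130.8312 → up 147.8392 (V=19.7808), down 122.9813 (V=44.6387). Price 30.3419; hedge Δ=-1.0000, bond B=161.1731.
  t=3,j=3: stock 157.2758 → up 177.7216 (V=10.1016), down 147.8392 (V=19.7808). Price 14.1216; hedge Δ=-0.3239, bond B=65.0645.
  t=2,j=0: stock 96.3124 → up 108.8330 (V=52.3401), down 90.5337 (V=70.6394). Price 58.6617; hedge Δ=-1.0000, bond B=154.9741.
  t=2,j=1: stock 115.7798 → up 130.8312 (V=30.3419), down 108.8330 (V=52.3401). Price 39.1943; hedge Δ=-1.0000, bond B=154.9741.
  t=2,j=2: stock 139.1821 → up 157.2758 (V=14.1216), down 130.8312 (V=30.3419). Price 20.9663; hedge Δ=-0.6134, bond B=106.3362.
  t=1,j=0: stock 102.4600 → up 115.7798 (V=39.1943), down 96.3124 (V=58.6617). Price 46.5536; hedge Δ=-1.0000, bond B=149.0136.
  t=1,j=1: stock 123.1700 → up 139.1821 (V=20.9663), down 115.7798 (V=39.1943). Price 28.4621; hedge Δ=-0.7789, bond B=124.3992.
  t=0,j=0: stock 109.0000 → up 123.1700 (V=28.4621), down 102.4600 (V=46.5536). Price 35.6075; hedge Δ=-0.8736, bond B=130.8256.
Root portfolio cost Δ·109+B reproduces V0=35.6075.

(0,0): Delta=-0.8736 Bond=130.8256
(1,0): Delta=-1.0000 Bond=149.0136
(1,1): Delta=-0.7789 Bond=124.3992
(2,0): Delta=-1.0000 Bond=154.9741
(2,1): Delta=-1.0000 Bond=154.9741
(2,2): Delta=-0.6134 Bond=106.3362
(3,0): Delta=-1.0000 Bond=161.1731
(3,1): Delta=-1.0000 Bond=161.1731
(3,2): Delta=-1.0000 Bond=161.1731
(3,3): Delta=-0.3239 Bond=65.0645
V0=35.6075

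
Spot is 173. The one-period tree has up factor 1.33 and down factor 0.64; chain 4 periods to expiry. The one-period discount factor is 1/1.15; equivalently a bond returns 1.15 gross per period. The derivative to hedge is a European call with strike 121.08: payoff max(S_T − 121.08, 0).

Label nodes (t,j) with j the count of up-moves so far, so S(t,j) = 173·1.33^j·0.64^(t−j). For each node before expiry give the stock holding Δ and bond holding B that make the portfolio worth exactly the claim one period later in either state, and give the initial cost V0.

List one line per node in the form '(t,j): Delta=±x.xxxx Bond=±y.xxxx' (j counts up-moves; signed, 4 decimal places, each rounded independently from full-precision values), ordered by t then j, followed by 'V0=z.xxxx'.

(0,0): Delta=0.9464 Bond=-57.8938
(1,0): Delta=0.7470 Bond=-44.4964
(1,1): Delta=0.9803 Bond=-74.3713
(2,0): Delta=0.0561 Bond=-2.2113
(2,1): Delta=0.8643 Bond=-68.4507
(2,2): Delta=1.0000 Bond=-91.5539
(3,0): Delta=0.0000 Bond=0.0000
(3,1): Delta=0.0656 Bond=-3.4405
(3,2): Delta=1.0000 Bond=-105.2870
(3,3): Delta=1.0000 Bond=-105.2870
V0=105.8394

No-arbitrage ⇒ martingale measure with p* = (R−d)/(u−d) = 0.7391.
Terminal payoffs: V(4,0)=0.0000, V(4,1)=0.0000, V(4,2)=4.2657, V(4,3)=139.4040, V(4,4)=420.2382
  t=3,j=0: stock 45.3509 → up 60.3167 (V=0.0000), down 29.0246 (V=0.0000). Price 0.0000; hedge Δ=0.0000, bond B=0.0000.
  t=3,j=1: stock 94.2449 → up 125.3457 (V=4.2657), down 60.3167 (V=0.0000). Price 2.7416; hedge Δ=0.0656, bond B=-3.4405.
  t=3,j=2: stock 195.8526 → up 260.4840 (V=139.4040), down 125.3457 (V=4.2657). Price 90.5657; hedge Δ=1.0000, bond B=-105.2870.
  t=3,j=3: stock 407.0062 → up 541.3182 (V=420.2382), down 260.4840 (V=139.4040). Price 301.7192; hedge Δ=1.0000, bond B=-105.2870.
  t=2,j=0: stock 70.8608 → up 94.2449 (V=2.7416), down 45.3509 (V=0.0000). Price 1.7621; hedge Δ=0.0561, bond B=-2.2113.
  t=2,j=1: stock 147.2576 → up 195.8526 (V=90.5657), down 94.2449 (V=2.7416). Price 58.8305; hedge Δ=0.8643, bond B=-68.4507.
  t=2,j=2: stock 306.0197 → up 407.0062 (V=301.7192), down 195.8526 (V=90.5657). Price 214.4658; hedge Δ=1.0000, bond B=-91.5539.
  t=1,j=0: stock 110.7200 → up 147.2576 (V=58.8305), down 70.8608 (V=1.7621). Price 38.2114; hedge Δ=0.7470, bond B=-44.4964.
  t=1,j=1: stock 230.0900 → up 306.0197 (V=214.4658), down 147.2576 (V=58.8305). Price 151.1872; hedge Δ=0.9803, bond B=-74.3713.
  t=0,j=0: stock 173.0000 → up 230.0900 (V=151.1872), down 110.7200 (V=38.2114). Price 105.8394; hedge Δ=0.9464, bond B=-57.8938.
Each (Δ,B) replicates both successor values, so the strategy is self-financing and V0 is arbitrage-free.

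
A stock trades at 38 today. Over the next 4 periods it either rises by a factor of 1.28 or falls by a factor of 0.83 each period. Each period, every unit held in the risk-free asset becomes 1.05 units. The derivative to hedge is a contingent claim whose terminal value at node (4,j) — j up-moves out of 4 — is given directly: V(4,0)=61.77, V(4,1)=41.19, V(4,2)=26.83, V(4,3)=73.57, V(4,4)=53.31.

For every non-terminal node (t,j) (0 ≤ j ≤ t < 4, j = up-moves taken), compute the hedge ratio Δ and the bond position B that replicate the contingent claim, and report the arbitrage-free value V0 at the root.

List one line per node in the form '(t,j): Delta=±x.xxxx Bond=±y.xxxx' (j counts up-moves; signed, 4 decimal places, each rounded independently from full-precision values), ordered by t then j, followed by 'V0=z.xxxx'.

(0,0): Delta=0.3290 Bond=25.0489
(1,0): Delta=-0.0883 Bond=39.4615
(1,1): Delta=0.6118 Bond=12.5429
(2,0): Delta=-1.4180 Bond=76.2436
(2,1): Delta=0.8131 Bond=5.0432
(2,2): Delta=0.4754 Bond=21.6663
(3,0): Delta=-2.1048 Bond=94.9797
(3,1): Delta=-0.9523 Bond=64.4535
(3,2): Delta=2.0100 Bond=-56.5517
(3,3): Delta=-0.5650 Bond=105.6557
V0=37.5502

Since d<R<u, set p* = (R−d)/(u−d) = 0.4889; price each node as the discounted p*-expectation of its children.
Payoff layer (t=4): V(4,0)=61.7700, V(4,1)=41.1900, V(4,2)=26.8300, V(4,3)=73.5700, V(4,4)=53.3100
Node (3,0) S=21.7279: V=(p*·41.1900+(1−p*)·61.7700)/1.05=49.2463; Δ=(41.1900−61.7700)/(27.8117−18.0342)=-2.1048; B=V−Δ·S=94.9797
Node (3,1) S=33.5081: V=(p*·26.8300+(1−p*)·41.1900)/1.05=32.5424; Δ=(26.8300−41.1900)/(42.8904−27.8117)=-0.9523; B=V−Δ·S=64.4535
Node (3,2) S=51.6751: V=(p*·73.5700+(1−p*)·26.8300)/1.05=47.3149; Δ=(73.5700−26.8300)/(66.1442−42.8904)=2.0100; B=V−Δ·S=-56.5517
Node (3,3) S=79.6918: V=(p*·53.3100+(1−p*)·73.5700)/1.05=60.6334; Δ=(53.3100−73.5700)/(102.0055−66.1442)=-0.5650; B=V−Δ·S=105.6557
Node (2,0) S=26.1782: V=(p*·32.5424+(1−p*)·49.2463)/1.05=39.1238; Δ=(32.5424−49.2463)/(33.5081−21.7279)=-1.4180; B=V−Δ·S=76.2436
Node (2,1) S=40.3712: V=(p*·47.3149+(1−p*)·32.5424)/1.05=37.8710; Δ=(47.3149−32.5424)/(51.6751−33.5081)=0.8131; B=V−Δ·S=5.0432
Node (2,2) S=62.2592: V=(p*·60.6334+(1−p*)·47.3149)/1.05=51.2630; Δ=(60.6334−47.3149)/(79.6918−51.6751)=0.4754; B=V−Δ·S=21.6663
Node (1,0) S=31.5400: V=(p*·37.8710+(1−p*)·39.1238)/1.05=36.6774; Δ=(37.8710−39.1238)/(40.3712−26.1782)=-0.0883; B=V−Δ·S=39.4615
Node (1,1) S=48.6400: V=(p*·51.2630+(1−p*)·37.8710)/1.05=42.3031; Δ=(51.2630−37.8710)/(62.2592−40.3712)=0.6118; B=V−Δ·S=12.5429
Node (0,0) S=38.0000: V=(p*·42.3031+(1−p*)·36.6774)/1.05=37.5502; Δ=(42.3031−36.6774)/(48.6400−31.5400)=0.3290; B=V−Δ·S=25.0489
Each (Δ,B) replicates both successor values, so the strategy is self-financing and V0 is arbitrage-free.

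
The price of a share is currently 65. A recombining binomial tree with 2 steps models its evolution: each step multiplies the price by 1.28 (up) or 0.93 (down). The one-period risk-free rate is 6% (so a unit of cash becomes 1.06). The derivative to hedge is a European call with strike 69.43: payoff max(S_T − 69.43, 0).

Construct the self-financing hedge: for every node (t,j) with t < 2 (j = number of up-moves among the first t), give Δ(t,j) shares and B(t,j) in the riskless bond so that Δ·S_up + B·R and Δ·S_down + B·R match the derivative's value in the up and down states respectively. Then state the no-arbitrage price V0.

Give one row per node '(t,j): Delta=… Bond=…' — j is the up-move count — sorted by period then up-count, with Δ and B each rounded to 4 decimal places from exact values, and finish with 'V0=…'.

Under the risk-neutral measure, an up-move has probability p* = (R−d)/(u−d) = 0.3714 and values discount at R = 1.06.
At expiry t=2: V(2,0)=0.0000, V(2,1)=7.9460, V(2,2)=37.0660
Node (1,0) S=60.4500: V=(p*·7.9460+(1−p*)·0.0000)/1.06=2.7843; Δ=(7.9460−0.0000)/(77.3760−56.2185)=0.3756; B=V−Δ·S=-19.9185
Node (1,1) S=83.2000: V=(p*·37.0660+(1−p*)·7.9460)/1.06=17.7000; Δ=(37.0660−7.9460)/(106.4960−77.3760)=1.0000; B=V−Δ·S=-65.5000
Node (0,0) S=65.0000: V=(p*·17.7000+(1−p*)·2.7843)/1.06=7.8532; Δ=(17.7000−2.7843)/(83.2000−60.4500)=0.6556; B=V−Δ·S=-34.7630
Self-financing check: at every node Δ·S+B equals the discounted successor values.

(0,0): Delta=0.6556 Bond=-34.7630
(1,0): Delta=0.3756 Bond=-19.9185
(1,1): Delta=1.0000 Bond=-65.5000
V0=7.8532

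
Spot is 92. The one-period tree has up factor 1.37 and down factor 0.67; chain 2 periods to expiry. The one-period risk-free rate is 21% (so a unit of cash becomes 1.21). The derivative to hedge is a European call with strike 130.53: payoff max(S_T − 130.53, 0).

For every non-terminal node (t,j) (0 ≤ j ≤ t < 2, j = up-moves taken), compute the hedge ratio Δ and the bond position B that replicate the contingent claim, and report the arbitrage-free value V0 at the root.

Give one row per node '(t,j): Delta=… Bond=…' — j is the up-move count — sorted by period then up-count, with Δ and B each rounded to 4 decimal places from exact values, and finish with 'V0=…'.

(0,0): Delta=0.4172 Bond=-21.2542
(1,0): Delta=0.0000 Bond=0.0000
(1,1): Delta=0.4777 Bond=-33.3377
V0=17.1303

No-arbitrage ⇒ martingale measure with p* = (R−d)/(u−d) = 0.7714.
Payoff layer (t=2): V(2,0)=0.0000, V(2,1)=0.0000, V(2,2)=42.1448
(1,0): S=61.6400. Δ = (V_up−V_dn)/(S_up−S_dn) = (0.0000−0.0000)/(84.4468−41.2988) = 0.0000. V = [p*·0.0000 + (1−p*)·0.0000]/1.21 = 0.0000. B = V − Δ·S = 0.0000.
(1,1): S=126.0400. Δ = (V_up−V_dn)/(S_up−S_dn) = (42.1448−0.0000)/(172.6748−84.4468) = 0.4777. V = [p*·42.1448 + (1−p*)·0.0000]/1.21 = 26.8692. B = V − Δ·S = -33.3377.
(0,0): S=92.0000. Δ = (V_up−V_dn)/(S_up−S_dn) = (26.8692−0.0000)/(126.0400−61.6400) = 0.4172. V = [p*·26.8692 + (1−p*)·0.0000]/1.21 = 17.1303. B = V − Δ·S = -21.2542.
Check: Δ(0,0)·S0 + B(0,0) = 17.1303 = V0.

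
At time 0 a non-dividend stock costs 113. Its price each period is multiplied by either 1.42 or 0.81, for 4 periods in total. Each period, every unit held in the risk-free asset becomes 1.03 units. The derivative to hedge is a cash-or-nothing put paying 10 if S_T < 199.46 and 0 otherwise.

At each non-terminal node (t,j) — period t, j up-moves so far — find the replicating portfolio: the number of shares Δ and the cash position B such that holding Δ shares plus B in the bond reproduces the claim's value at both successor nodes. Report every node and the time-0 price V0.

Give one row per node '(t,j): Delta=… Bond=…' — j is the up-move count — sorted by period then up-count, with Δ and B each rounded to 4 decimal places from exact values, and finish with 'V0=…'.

The replicating-portfolio and risk-neutral prices coincide; use p* = (1.03−0.81)/(1.42−0.81) = 0.3607 for the latter.
At expiry t=4: V(4,0)=10.0000, V(4,1)=10.0000, V(4,2)=10.0000, V(4,3)=0.0000, V(4,4)=0.0000
  t=3,j=0: stock 60.0528 → up 85.2750 (V=10.0000), down 48.6428 (V=10.0000). Price 9.7087; hedge Δ=0.0000, bond B=9.7087.
  t=3,j=1: stock 105.2778 → up 149.4945 (V=10.0000), down 85.2750 (V=10.0000). Price 9.7087; hedge Δ=0.0000, bond B=9.7087.
  t=3,j=2: stock 184.5611 → up 262.0768 (V=0.0000), down 149.4945 (V=10.0000). Price 6.2072; hedge Δ=-0.0888, bond B=22.6007.
  t=3,j=3: stock 323.5515 → up 459.4432 (V=0.0000), down 262.0768 (V=0.0000). Price 0.0000; hedge Δ=0.0000, bond B=0.0000.
  t=2,j=0: stock 74.1393 → up 105.2778 (V=9.7087), down 60.0528 (V=9.7087). Price 9.4260; hedge Δ=0.0000, bond B=9.4260.
  t=2,j=1: stock 129.9726 → up 184.5611 (V=6.2072), down 105.2778 (V=9.7087). Price 8.1999; hedge Δ=-0.0442, bond B=13.9401.
  t=2,j=2: stock 227.8532 → up 323.5515 (V=0.0000), down 184.5611 (V=6.2072). Price 3.8530; hedge Δ=-0.0447, bond B=14.0287.
  t=1,j=0: stock 91.5300 → up 129.9726 (V=8.1999), down 74.1393 (V=9.4260). Price 8.7221; hedge Δ=-0.0220, bond B=10.7320.
  t=1,j=1: stock 160.4600 → up 227.8532 (V=3.8530), down 129.9726 (V=8.1999). Price 6.4390; hedge Δ=-0.0444, bond B=13.5651.
  t=0,j=0: stock 113.0000 → up 160.4600 (V=6.4390), down 91.5300 (V=8.7221). Price 7.6686; hedge Δ=-0.0331, bond B=11.4115.
The time-0 hedge costs 7.6686, which is the no-arbitrage price.

(0,0): Delta=-0.0331 Bond=11.4115
(1,0): Delta=-0.0220 Bond=10.7320
(1,1): Delta=-0.0444 Bond=13.5651
(2,0): Delta=0.0000 Bond=9.4260
(2,1): Delta=-0.0442 Bond=13.9401
(2,2): Delta=-0.0447 Bond=14.0287
(3,0): Delta=0.0000 Bond=9.7087
(3,1): Delta=0.0000 Bond=9.7087
(3,2): Delta=-0.0888 Bond=22.6007
(3,3): Delta=0.0000 Bond=0.0000
V0=7.6686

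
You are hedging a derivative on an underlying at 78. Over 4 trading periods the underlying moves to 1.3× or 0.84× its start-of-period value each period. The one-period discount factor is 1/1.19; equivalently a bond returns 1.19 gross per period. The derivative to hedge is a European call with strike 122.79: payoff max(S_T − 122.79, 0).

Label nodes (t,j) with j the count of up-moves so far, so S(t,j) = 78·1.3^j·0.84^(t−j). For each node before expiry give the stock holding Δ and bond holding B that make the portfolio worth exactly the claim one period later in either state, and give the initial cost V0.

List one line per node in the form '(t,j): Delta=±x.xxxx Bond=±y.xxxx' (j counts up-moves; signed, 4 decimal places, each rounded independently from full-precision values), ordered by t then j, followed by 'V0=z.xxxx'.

(0,0): Delta=0.7196 Bond=-34.9731
(1,0): Delta=0.2870 Bond=-13.2728
(1,1): Delta=0.8075 Bond=-50.5264
(2,0): Delta=0.0000 Bond=0.0000
(2,1): Delta=0.3453 Bond=-20.7587
(2,2): Delta=0.9013 Bond=-72.4992
(3,0): Delta=0.0000 Bond=0.0000
(3,1): Delta=0.0000 Bond=0.0000
(3,2): Delta=0.4154 Bond=-32.4667
(3,3): Delta=1.0000 Bond=-103.1849
V0=21.1559

No-arbitrage ⇒ martingale measure with p* = (R−d)/(u−d) = 0.7609.
Terminal payoffs: V(4,0)=0.0000, V(4,1)=0.0000, V(4,2)=0.0000, V(4,3)=21.1574, V(4,4)=99.9858
  t=3,j=0: stock 46.2309 → up 60.1002 (V=0.0000), down 38.8340 (V=0.0000). Price 0.0000; hedge Δ=0.0000, bond B=0.0000.
  t=3,j=1: stock 71.5478 → up 93.0122 (V=0.0000), down 60.1002 (V=0.0000). Price 0.0000; hedge Δ=0.0000, bond B=0.0000.
  t=3,j=2: stock 110.7288 → up 143.9474 (V=21.1574), down 93.0122 (V=0.0000). Price 13.5278; hedge Δ=0.4154, bond B=-32.4667.
  t=3,j=3: stock 171.3660 → up 222.7758 (V=99.9858), down 143.9474 (V=21.1574). Price 68.1811; hedge Δ=1.0000, bond B=-103.1849.
  t=2,j=0: stock 55.0368 → up 71.5478 (V=0.0000), down 46.2309 (V=0.0000). Price 0.0000; hedge Δ=0.0000, bond B=0.0000.
  t=2,j=1: stock 85.1760 → up 110.7288 (V=13.5278), down 71.5478 (V=0.0000). Price 8.6495; hedge Δ=0.3453, bond B=-20.7587.
  t=2,j=2: stock 131.8200 → up 171.3660 (V=68.1811), down 110.7288 (V=13.5278). Price 46.3125; hedge Δ=0.9013, bond B=-72.4992.
  t=1,j=0: stock 65.5200 → up 85.1760 (V=8.6495), down 55.0368 (V=0.0000). Price 5.5304; hedge Δ=0.2870, bond B=-13.2728.
  t=1,j=1: stock 101.4000 → up 131.8200 (V=46.3125), down 85.1760 (V=8.6495). Price 31.3497; hedge Δ=0.8075, bond B=-50.5264.
  t=0,j=0: stock 78.0000 → up 101.4000 (V=31.3497), down 65.5200 (V=5.5304). Price 21.1559; hedge Δ=0.7196, bond B=-34.9731.
The time-0 hedge costs 21.1559, which is the no-arbitrage price.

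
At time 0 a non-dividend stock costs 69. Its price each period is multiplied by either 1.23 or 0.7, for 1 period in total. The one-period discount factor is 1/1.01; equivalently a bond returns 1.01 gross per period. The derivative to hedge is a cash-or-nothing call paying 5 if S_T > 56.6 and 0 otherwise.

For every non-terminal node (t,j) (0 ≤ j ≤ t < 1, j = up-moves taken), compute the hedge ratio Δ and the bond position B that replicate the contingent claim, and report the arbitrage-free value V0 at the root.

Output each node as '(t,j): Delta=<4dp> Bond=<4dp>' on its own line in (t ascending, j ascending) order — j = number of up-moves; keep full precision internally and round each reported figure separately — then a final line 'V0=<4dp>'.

Under the risk-neutral measure, an up-move has probability p* = (R−d)/(u−d) = 0.5849 and values discount at R = 1.01.
Terminal payoffs: V(1,0)=0.0000, V(1,1)=5.0000
Node (0,0) S=69.0000: V=(p*·5.0000+(1−p*)·0.0000)/1.01=2.8956; Δ=(5.0000−0.0000)/(84.8700−48.3000)=0.1367; B=V−Δ·S=-6.5384
Root portfolio cost Δ·69+B reproduces V0=2.8956.

(0,0): Delta=0.1367 Bond=-6.5384
V0=2.8956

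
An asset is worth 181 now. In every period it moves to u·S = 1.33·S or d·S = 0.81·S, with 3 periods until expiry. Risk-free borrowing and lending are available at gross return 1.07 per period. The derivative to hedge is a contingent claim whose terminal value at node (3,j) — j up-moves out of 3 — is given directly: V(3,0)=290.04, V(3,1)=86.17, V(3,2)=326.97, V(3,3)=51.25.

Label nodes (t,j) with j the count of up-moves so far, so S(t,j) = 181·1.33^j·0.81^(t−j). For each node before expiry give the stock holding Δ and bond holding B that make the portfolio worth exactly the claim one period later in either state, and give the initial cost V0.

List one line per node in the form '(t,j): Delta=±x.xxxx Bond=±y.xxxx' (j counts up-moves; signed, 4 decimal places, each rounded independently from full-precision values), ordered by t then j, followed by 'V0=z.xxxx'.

The replicating-portfolio and risk-neutral prices coincide; use p* = (1.07−0.81)/(1.33−0.81) = 0.5000 for the latter.
Payoff layer (t=3): V(3,0)=290.0400, V(3,1)=86.1700, V(3,2)=326.9700, V(3,3)=51.2500
(2,0): S=118.7541. Δ = (V_up−V_dn)/(S_up−S_dn) = (86.1700−290.0400)/(157.9430−96.1908) = -3.3014. V = [p*·86.1700 + (1−p*)·290.0400]/1.07 = 175.7991. B = V − Δ·S = 567.8568.
(2,1): S=194.9913. Δ = (V_up−V_dn)/(S_up−S_dn) = (326.9700−86.1700)/(259.3384−157.9430) = 2.3749. V = [p*·326.9700 + (1−p*)·86.1700]/1.07 = 193.0561. B = V − Δ·S = -270.0208.
(2,2): S=320.1709. Δ = (V_up−V_dn)/(S_up−S_dn) = (51.2500−326.9700)/(425.8273−259.3384) = -1.6561. V = [p*·51.2500 + (1−p*)·326.9700]/1.07 = 176.7383. B = V − Δ·S = 706.9691.
(1,0): S=146.6100. Δ = (V_up−V_dn)/(S_up−S_dn) = (193.0561−175.7991)/(194.9913−118.7541) = 0.2264. V = [p*·193.0561 + (1−p*)·175.7991]/1.07 = 172.3622. B = V − Δ·S = 139.1757.
(1,1): S=240.7300. Δ = (V_up−V_dn)/(S_up−S_dn) = (176.7383−193.0561)/(320.1709−194.9913) = -0.1304. V = [p*·176.7383 + (1−p*)·193.0561]/1.07 = 172.8011. B = V − Δ·S = 204.1814.
(0,0): S=181.0000. Δ = (V_up−V_dn)/(S_up−S_dn) = (172.8011−172.3622)/(240.7300−146.6100) = 0.0047. V = [p*·172.8011 + (1−p*)·172.3622]/1.07 = 161.2913. B = V − Δ·S = 160.4472.
Self-financing check: at every node Δ·S+B equals the discounted successor values.

(0,0): Delta=0.0047 Bond=160.4472
(1,0): Delta=0.2264 Bond=139.1757
(1,1): Delta=-0.1304 Bond=204.1814
(2,0): Delta=-3.3014 Bond=567.8568
(2,1): Delta=2.3749 Bond=-270.0208
(2,2): Delta=-1.6561 Bond=706.9691
V0=161.2913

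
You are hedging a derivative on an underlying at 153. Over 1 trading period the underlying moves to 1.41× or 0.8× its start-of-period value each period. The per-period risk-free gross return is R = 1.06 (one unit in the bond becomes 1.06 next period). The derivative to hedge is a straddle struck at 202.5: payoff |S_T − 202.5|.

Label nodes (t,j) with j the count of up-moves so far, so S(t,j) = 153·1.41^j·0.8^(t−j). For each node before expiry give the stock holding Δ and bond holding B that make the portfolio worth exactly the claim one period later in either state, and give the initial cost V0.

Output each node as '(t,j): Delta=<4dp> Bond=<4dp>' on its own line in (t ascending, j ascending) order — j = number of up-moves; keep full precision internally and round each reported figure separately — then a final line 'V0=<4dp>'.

Risk-neutral probability p* = (R−d)/(u−d) = (1.06−0.8)/(1.41−0.8) = 0.4262.
At expiry t=1: V(1,0)=80.1000, V(1,1)=13.2300
(0,0): S=153.0000. Δ = (V_up−V_dn)/(S_up−S_dn) = (13.2300−80.1000)/(215.7300−122.4000) = -0.7165. V = [p*·13.2300 + (1−p*)·80.1000]/1.06 = 48.6774. B = V − Δ·S = 158.3003.
Each (Δ,B) replicates both successor values, so the strategy is self-financing and V0 is arbitrage-free.

(0,0): Delta=-0.7165 Bond=158.3003
V0=48.6774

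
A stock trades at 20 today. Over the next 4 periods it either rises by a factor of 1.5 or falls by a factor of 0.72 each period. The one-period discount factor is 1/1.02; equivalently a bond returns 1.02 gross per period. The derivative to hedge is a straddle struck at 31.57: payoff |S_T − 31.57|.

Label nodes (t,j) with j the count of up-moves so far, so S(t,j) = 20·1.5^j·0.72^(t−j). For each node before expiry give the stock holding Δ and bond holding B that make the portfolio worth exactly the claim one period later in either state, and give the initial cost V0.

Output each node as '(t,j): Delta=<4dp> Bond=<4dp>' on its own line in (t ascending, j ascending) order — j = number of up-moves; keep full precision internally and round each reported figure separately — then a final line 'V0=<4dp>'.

(0,0): Delta=-0.0762 Bond=17.9146
(1,0): Delta=-0.5688 Bond=25.3665
(1,1): Delta=0.3021 Bond=6.9232
(2,0): Delta=-1.0000 Bond=30.3441
(2,1): Delta=-0.2377 Bond=18.7213
(2,2): Delta=0.7167 Bond=-11.5939
(3,0): Delta=-1.0000 Bond=30.9510
(3,1): Delta=-1.0000 Bond=30.9510
(3,2): Delta=0.3477 Bond=0.1275
(3,3): Delta=1.0000 Bond=-30.9510
V0=16.3900

Risk-neutral probability p* = (R−d)/(u−d) = (1.02−0.72)/(1.5−0.72) = 0.3846.
At expiry t=4: V(4,0)=26.1952, V(4,1)=20.3726, V(4,2)=8.2420, V(4,3)=17.0300, V(4,4)=69.6800
  t=3,j=0: stock 7.4650 → up 11.1974 (V=20.3726), down 5.3748 (V=26.1952). Price 23.4860; hedge Δ=-1.0000, bond B=30.9510.
  t=3,j=1: stock 15.5520 → up 23.3280 (V=8.2420), down 11.1974 (V=20.3726). Price 15.3990; hedge Δ=-1.0000, bond B=30.9510.
  t=3,j=2: stock 32.4000 → up 48.6000 (V=17.0300), down 23.3280 (V=8.2420). Price 11.3941; hedge Δ=0.3477, bond B=0.1275.
  t=3,j=3: stock 67.5000 → up 101.2500 (V=69.6800), down 48.6000 (V=17.0300). Price 36.5490; hedge Δ=1.0000, bond B=-30.9510.
  t=2,j=0: stock 10.3680 → up 15.5520 (V=15.3990), down 7.4650 (V=23.4860). Price 19.9761; hedge Δ=-1.0000, bond B=30.3441.
  t=2,j=1: stock 21.6000 → up 32.4000 (V=11.3941), down 15.5520 (V=15.3990). Price 13.5869; hedge Δ=-0.2377, bond B=18.7213.
  t=2,j=2: stock 45.0000 → up 67.5000 (V=36.5490), down 32.4000 (V=11.3941). Price 20.6560; hedge Δ=0.7167, bond B=-11.5939.
  t=1,j=0: stock 14.4000 → up 21.6000 (V=13.5869), down 10.3680 (V=19.9761). Price 17.1752; hedge Δ=-0.5688, bond B=25.3665.
  t=1,j=1: stock 30.0000 → up 45.0000 (V=20.6560), down 21.6000 (V=13.5869). Price 15.9861; hedge Δ=0.3021, bond B=6.9232.
  t=0,j=0: stock 20.0000 → up 30.0000 (V=15.9861), down 14.4000 (V=17.1752). Price 16.3900; hedge Δ=-0.0762, bond B=17.9146.
Check: Δ(0,0)·S0 + B(0,0) = 16.3900 = V0.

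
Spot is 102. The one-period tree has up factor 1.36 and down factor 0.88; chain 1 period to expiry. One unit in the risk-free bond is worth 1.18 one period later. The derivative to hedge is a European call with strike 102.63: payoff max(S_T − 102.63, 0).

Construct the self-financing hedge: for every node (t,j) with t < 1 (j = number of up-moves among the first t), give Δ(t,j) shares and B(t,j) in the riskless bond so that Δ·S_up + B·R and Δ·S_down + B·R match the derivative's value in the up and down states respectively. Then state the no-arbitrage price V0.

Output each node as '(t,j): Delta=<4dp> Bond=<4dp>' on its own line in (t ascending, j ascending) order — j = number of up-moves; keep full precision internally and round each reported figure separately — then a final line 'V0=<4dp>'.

(0,0): Delta=0.7371 Bond=-56.0720
V0=19.1155

Since d<R<u, set p* = (R−d)/(u−d) = 0.6250; price each node as the discounted p*-expectation of its children.
Terminal values V(1,·): V(1,0)=0.0000, V(1,1)=36.0900
Node (0,0) S=102.0000: V=(p*·36.0900+(1−p*)·0.0000)/1.18=19.1155; Δ=(36.0900−0.0000)/(138.7200−89.7600)=0.7371; B=V−Δ·S=-56.0720
Self-financing check: at every node Δ·S+B equals the discounted successor values.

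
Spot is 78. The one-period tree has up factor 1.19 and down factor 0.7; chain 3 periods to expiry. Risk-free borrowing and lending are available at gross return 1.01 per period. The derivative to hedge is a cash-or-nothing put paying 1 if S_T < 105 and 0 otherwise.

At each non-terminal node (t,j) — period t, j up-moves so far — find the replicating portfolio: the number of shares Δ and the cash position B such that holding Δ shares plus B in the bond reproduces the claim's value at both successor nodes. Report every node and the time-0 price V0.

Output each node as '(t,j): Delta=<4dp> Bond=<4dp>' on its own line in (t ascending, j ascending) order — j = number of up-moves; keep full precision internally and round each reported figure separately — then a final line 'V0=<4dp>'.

Under the risk-neutral measure, an up-move has probability p* = (R−d)/(u−d) = 0.6327 and values discount at R = 1.01.
At expiry t=3: V(3,0)=1.0000, V(3,1)=1.0000, V(3,2)=1.0000, V(3,3)=0.0000
(2,0): S=38.2200. Δ = (V_up−V_dn)/(S_up−S_dn) = (1.0000−1.0000)/(45.4818−26.7540) = 0.0000. V = [p*·1.0000 + (1−p*)·1.0000]/1.01 = 0.9901. B = V − Δ·S = 0.9901.
(2,1): S=64.9740. Δ = (V_up−V_dn)/(S_up−S_dn) = (1.0000−1.0000)/(77.3191−45.4818) = 0.0000. V = [p*·1.0000 + (1−p*)·1.0000]/1.01 = 0.9901. B = V − Δ·S = 0.9901.
(2,2): S=110.4558. Δ = (V_up−V_dn)/(S_up−S_dn) = (0.0000−1.0000)/(131.4424−77.3191) = -0.0185. V = [p*·0.0000 + (1−p*)·1.0000]/1.01 = 0.3637. B = V − Δ·S = 2.4045.
(1,0): S=54.6000. Δ = (V_up−V_dn)/(S_up−S_dn) = (0.9901−0.9901)/(64.9740−38.2200) = 0.0000. V = [p*·0.9901 + (1−p*)·0.9901]/1.01 = 0.9803. B = V − Δ·S = 0.9803.
(1,1): S=92.8200. Δ = (V_up−V_dn)/(S_up−S_dn) = (0.3637−0.9901)/(110.4558−64.9740) = -0.0138. V = [p*·0.3637 + (1−p*)·0.9901]/1.01 = 0.5879. B = V − Δ·S = 1.8663.
(0,0): S=78.0000. Δ = (V_up−V_dn)/(S_up−S_dn) = (0.5879−0.9803)/(92.8200−54.6000) = -0.0103. V = [p*·0.5879 + (1−p*)·0.9803]/1.01 = 0.7248. B = V − Δ·S = 1.5256.
The time-0 hedge costs 0.7248, which is the no-arbitrage price.

(0,0): Delta=-0.0103 Bond=1.5256
(1,0): Delta=0.0000 Bond=0.9803
(1,1): Delta=-0.0138 Bond=1.8663
(2,0): Delta=0.0000 Bond=0.9901
(2,1): Delta=0.0000 Bond=0.9901
(2,2): Delta=-0.0185 Bond=2.4045
V0=0.7248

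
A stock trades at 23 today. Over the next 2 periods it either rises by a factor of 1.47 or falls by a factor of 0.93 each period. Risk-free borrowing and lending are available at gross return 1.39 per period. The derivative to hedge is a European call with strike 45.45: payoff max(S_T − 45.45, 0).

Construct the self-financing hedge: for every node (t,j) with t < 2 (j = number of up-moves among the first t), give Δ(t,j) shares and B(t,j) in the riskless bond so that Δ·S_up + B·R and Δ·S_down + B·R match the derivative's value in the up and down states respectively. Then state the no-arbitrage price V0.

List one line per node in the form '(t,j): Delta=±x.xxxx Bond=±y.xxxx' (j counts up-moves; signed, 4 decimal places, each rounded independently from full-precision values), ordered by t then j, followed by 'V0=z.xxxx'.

(0,0): Delta=0.2097 Bond=-3.2276
(1,0): Delta=0.0000 Bond=0.0000
(1,1): Delta=0.2328 Bond=-5.2667
V0=1.5965

The replicating-portfolio and risk-neutral prices coincide; use p* = (1.39−0.93)/(1.47−0.93) = 0.8519 for the latter.
Terminal payoffs: V(2,0)=0.0000, V(2,1)=0.0000, V(2,2)=4.2507
  t=1,j=0: stock 21.3900 → up 31.4433 (V=0.0000), down 19.8927 (V=0.0000). Price 0.0000; hedge Δ=0.0000, bond B=0.0000.
  t=1,j=1: stock 33.8100 → up 49.7007 (V=4.2507), down 31.4433 (V=0.0000). Price 2.6050; hedge Δ=0.2328, bond B=-5.2667.
  t=0,j=0: stock 23.0000 → up 33.8100 (V=2.6050), down 21.3900 (V=0.0000). Price 1.5965; hedge Δ=0.2097, bond B=-3.2276.
Self-financing check: at every node Δ·S+B equals the discounted successor values.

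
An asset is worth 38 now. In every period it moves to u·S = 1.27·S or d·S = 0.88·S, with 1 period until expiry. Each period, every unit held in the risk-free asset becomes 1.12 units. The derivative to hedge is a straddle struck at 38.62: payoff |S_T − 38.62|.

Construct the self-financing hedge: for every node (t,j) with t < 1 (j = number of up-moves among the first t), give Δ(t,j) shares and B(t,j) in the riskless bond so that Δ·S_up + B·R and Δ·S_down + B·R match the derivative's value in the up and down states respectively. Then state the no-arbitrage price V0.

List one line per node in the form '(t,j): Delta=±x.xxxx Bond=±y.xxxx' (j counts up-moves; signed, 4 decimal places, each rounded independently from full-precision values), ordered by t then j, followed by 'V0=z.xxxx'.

Since d<R<u, set p* = (R−d)/(u−d) = 0.6154; price each node as the discounted p*-expectation of its children.
Terminal values V(1,·): V(1,0)=5.1800, V(1,1)=9.6400
Node (0,0) S=38.0000: V=(p*·9.6400+(1−p*)·5.1800)/1.12=7.0755; Δ=(9.6400−5.1800)/(48.2600−33.4400)=0.3009; B=V−Δ·S=-4.3603
Check: Δ(0,0)·S0 + B(0,0) = 7.0755 = V0.

(0,0): Delta=0.3009 Bond=-4.3603
V0=7.0755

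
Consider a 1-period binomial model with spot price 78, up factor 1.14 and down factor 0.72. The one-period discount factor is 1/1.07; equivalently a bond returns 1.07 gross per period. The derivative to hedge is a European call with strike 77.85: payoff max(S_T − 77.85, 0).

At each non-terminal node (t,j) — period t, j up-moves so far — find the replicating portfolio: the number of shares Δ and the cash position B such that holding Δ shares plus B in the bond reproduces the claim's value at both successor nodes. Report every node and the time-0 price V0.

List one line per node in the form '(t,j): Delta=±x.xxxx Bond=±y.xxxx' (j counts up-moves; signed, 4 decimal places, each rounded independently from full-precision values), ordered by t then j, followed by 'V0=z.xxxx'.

(0,0): Delta=0.3379 Bond=-17.7356
V0=8.6215

Under the risk-neutral measure, an up-move has probability p* = (R−d)/(u−d) = 0.8333 and values discount at R = 1.07.
Terminal values V(1,·): V(1,0)=0.0000, V(1,1)=11.0700
(0,0): S=78.0000. Δ = (V_up−V_dn)/(S_up−S_dn) = (11.0700−0.0000)/(88.9200−56.1600) = 0.3379. V = [p*·11.0700 + (1−p*)·0.0000]/1.07 = 8.6215. B = V − Δ·S = -17.7356.
Self-financing check: at every node Δ·S+B equals the discounted successor values.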